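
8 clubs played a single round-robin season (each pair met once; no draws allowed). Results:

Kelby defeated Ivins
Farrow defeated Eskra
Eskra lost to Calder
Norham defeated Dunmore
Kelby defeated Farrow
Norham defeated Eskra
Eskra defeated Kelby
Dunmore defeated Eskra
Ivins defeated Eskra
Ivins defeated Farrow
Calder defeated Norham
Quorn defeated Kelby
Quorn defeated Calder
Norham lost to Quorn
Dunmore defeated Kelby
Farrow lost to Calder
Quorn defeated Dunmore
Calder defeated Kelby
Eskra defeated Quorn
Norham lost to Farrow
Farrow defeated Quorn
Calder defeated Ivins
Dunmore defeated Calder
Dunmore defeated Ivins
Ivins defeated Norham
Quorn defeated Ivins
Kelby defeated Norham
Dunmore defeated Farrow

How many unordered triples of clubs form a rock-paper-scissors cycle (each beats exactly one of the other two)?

15

Win totals: Kelby 3, Farrow 3, Ivins 3, Calder 5, Norham 2, Dunmore 5, Eskra 2, Quorn 5.
A club with w wins dominates both others in C(w,2) triples; summing gives 3 + 3 + 3 + 10 + 1 + 10 + 1 + 10 = 41 transitive triples.
Total triples C(8,3) = 56, so cyclic triples = 56 − 41 = 15.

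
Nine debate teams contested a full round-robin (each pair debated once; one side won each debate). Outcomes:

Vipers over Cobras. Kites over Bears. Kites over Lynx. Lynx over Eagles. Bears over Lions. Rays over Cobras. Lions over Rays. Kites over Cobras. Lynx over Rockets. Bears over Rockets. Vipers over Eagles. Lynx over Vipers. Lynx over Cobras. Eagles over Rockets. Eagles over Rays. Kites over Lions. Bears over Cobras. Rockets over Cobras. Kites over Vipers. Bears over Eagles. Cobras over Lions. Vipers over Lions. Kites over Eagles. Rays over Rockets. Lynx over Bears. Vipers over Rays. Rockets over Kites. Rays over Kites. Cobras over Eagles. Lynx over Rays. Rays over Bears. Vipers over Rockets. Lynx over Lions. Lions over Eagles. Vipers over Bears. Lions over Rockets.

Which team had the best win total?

Lynx

Win totals: Lions 3, Vipers 6, Bears 4, Kites 6, Rays 4, Rockets 2, Cobras 2, Lynx 7, Eagles 2.
Lynx leads with 7 wins (next highest: 6).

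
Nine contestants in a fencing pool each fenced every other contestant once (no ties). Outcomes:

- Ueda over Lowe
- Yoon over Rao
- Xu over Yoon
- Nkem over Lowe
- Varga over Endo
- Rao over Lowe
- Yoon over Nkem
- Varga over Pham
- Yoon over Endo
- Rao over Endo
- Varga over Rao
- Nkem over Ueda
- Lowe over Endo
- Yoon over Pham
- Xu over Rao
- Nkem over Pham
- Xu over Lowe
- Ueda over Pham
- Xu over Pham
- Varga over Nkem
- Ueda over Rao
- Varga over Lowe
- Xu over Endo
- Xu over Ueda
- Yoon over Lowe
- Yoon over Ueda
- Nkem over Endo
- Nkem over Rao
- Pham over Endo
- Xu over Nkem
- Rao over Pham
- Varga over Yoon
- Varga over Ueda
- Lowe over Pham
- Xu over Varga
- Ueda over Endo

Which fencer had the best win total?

Xu

Win totals: Rao 3, Lowe 2, Xu 8, Pham 1, Nkem 5, Ueda 4, Endo 0, Varga 7, Yoon 6.
Xu leads with 8 wins (next highest: 7).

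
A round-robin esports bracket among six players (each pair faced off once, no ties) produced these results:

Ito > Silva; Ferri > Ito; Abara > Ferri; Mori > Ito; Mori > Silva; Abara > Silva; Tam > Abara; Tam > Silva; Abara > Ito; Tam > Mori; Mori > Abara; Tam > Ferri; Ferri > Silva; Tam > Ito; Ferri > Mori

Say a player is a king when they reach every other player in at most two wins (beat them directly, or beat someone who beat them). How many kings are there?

Ferri cannot reach Tam in two steps.
Ito cannot reach Ferri, Abara, Mori, Tam in two steps.
Abara cannot reach Tam in two steps.
Mori cannot reach Tam in two steps.
Tam reaches everyone (king).
Silva cannot reach Ferri, Ito, Abara, Mori, Tam in two steps.
Kings: Tam — 1.

1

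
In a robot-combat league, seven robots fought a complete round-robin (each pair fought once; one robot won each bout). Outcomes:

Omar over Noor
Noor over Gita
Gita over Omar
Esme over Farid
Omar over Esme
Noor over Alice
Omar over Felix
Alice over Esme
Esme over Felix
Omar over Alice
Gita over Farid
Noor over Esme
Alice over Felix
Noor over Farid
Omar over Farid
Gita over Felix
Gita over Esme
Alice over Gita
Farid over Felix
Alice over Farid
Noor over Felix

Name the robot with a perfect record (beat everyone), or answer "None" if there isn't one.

None

Highest win total is Omar with 5 (out of 6 possible).
Omar lost to Gita, so no robot went undefeated.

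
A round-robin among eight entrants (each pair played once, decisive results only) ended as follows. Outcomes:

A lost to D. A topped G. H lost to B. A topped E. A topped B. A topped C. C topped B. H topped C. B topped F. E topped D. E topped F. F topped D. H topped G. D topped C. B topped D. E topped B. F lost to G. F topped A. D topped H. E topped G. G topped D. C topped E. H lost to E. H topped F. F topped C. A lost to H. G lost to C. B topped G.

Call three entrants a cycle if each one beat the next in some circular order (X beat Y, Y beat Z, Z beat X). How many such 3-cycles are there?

Win totals: A 4, B 4, C 3, D 3, E 5, F 3, G 2, H 4.
An entrant with w wins dominates both others in C(w,2) triples; summing gives 6 + 6 + 3 + 3 + 10 + 3 + 1 + 6 = 38 transitive triples.
Total triples C(8,3) = 56, so cyclic triples = 56 − 38 = 18.

18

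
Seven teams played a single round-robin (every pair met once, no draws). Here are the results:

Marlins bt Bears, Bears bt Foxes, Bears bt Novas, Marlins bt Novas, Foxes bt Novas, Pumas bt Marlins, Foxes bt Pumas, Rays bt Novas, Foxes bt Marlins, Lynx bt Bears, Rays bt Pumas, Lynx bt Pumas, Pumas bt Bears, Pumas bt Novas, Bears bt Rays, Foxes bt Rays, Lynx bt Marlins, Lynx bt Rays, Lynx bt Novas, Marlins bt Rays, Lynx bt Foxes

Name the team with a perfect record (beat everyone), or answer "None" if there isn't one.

Lynx

Lynx has 6 wins out of 6 opponents — a perfect record.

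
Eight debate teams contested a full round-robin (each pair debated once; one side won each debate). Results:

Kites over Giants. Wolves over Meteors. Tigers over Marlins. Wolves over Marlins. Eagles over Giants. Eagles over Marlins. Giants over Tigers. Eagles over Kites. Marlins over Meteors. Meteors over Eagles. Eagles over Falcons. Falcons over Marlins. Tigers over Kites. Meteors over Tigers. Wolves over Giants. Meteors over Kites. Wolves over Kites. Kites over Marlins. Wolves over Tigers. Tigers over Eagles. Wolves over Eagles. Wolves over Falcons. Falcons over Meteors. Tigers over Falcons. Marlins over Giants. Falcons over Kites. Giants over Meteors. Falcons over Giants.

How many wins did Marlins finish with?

Marlins' results: beat Giants, Meteors; lost to Eagles, Falcons, Wolves, Kites, Tigers.
That is 2 wins.

2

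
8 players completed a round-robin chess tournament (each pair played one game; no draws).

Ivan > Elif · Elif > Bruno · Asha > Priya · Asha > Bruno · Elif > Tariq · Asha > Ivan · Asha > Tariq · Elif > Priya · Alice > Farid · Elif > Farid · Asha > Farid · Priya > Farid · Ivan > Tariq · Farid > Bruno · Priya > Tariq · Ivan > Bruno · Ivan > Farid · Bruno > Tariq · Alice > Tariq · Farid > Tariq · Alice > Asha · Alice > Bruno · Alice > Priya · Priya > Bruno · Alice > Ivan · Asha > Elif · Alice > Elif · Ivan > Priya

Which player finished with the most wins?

Alice

Win totals: Priya 3, Bruno 1, Elif 4, Farid 2, Asha 6, Ivan 5, Tariq 0, Alice 7.
Alice leads with 7 wins (next highest: 6).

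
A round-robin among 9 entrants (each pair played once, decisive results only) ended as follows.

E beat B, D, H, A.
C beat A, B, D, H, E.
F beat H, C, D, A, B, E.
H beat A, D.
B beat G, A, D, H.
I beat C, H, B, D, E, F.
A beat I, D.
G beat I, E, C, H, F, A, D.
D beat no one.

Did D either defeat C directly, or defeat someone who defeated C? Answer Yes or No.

D did not beat C directly.
D beat no one, so there is no intermediate entrant.

No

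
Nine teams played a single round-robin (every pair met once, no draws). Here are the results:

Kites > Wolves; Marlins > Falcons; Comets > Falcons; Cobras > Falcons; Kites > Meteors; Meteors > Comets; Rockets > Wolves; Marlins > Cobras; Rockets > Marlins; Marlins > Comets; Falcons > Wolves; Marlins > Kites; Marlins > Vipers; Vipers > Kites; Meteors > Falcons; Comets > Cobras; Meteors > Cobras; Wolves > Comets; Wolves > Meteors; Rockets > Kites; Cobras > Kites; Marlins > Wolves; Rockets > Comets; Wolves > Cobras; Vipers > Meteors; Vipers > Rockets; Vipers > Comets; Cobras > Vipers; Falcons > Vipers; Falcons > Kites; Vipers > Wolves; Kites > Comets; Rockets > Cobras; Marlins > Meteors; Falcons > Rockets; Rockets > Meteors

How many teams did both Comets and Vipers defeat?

Comets beat: Falcons, Cobras.
Vipers beat: Meteors, Rockets, Comets, Kites, Wolves.
No one was beaten by both.

0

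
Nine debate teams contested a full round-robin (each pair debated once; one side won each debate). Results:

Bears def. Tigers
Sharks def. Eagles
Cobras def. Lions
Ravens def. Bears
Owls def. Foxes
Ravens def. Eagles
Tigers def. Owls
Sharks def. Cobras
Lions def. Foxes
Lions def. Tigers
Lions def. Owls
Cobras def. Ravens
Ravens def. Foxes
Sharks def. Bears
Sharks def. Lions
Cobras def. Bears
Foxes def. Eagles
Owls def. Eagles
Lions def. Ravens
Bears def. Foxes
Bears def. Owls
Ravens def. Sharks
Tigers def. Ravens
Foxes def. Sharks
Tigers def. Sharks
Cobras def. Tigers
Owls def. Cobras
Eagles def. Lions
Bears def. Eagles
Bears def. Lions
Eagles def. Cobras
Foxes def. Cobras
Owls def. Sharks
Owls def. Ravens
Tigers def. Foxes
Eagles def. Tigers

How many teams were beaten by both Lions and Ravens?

1

Lions beat: Tigers, Ravens, Foxes, Owls.
Ravens beat: Sharks, Eagles, Bears, Foxes.
Both beat: Foxes — 1.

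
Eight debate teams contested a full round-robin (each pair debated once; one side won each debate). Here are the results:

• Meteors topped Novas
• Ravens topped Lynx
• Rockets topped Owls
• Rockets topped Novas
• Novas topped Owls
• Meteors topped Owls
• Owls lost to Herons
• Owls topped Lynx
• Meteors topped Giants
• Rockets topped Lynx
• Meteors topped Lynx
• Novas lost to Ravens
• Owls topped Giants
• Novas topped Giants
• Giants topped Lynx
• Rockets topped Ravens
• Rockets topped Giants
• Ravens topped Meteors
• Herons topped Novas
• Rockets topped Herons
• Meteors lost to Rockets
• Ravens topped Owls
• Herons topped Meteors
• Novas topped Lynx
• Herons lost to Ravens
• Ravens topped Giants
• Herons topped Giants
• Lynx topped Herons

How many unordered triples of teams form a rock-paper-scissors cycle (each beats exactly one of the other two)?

4

Win totals: Novas 3, Ravens 6, Owls 2, Meteors 4, Giants 1, Rockets 7, Lynx 1, Herons 4.
A team with w wins dominates both others in C(w,2) triples; summing gives 3 + 15 + 1 + 6 + 0 + 21 + 0 + 6 = 52 transitive triples.
Total triples C(8,3) = 56, so cyclic triples = 56 − 52 = 4.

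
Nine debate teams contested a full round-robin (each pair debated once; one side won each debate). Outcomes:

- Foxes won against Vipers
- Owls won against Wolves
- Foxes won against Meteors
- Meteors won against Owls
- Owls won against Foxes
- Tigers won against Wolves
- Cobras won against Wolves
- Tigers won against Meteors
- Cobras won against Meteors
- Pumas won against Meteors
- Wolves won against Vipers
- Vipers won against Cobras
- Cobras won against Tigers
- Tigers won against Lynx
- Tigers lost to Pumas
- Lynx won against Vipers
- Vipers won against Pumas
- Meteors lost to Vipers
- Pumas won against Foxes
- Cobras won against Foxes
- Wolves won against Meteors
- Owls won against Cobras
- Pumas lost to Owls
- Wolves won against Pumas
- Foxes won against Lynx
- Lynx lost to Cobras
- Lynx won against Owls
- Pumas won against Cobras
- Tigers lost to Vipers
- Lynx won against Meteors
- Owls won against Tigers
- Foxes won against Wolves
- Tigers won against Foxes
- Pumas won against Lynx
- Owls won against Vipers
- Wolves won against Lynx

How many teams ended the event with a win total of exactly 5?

2

Win totals: Owls 6, Lynx 3, Meteors 1, Pumas 5, Foxes 4, Wolves 4, Cobras 5, Vipers 4, Tigers 4.
Exactly 5: Pumas, Cobras — 2 teams.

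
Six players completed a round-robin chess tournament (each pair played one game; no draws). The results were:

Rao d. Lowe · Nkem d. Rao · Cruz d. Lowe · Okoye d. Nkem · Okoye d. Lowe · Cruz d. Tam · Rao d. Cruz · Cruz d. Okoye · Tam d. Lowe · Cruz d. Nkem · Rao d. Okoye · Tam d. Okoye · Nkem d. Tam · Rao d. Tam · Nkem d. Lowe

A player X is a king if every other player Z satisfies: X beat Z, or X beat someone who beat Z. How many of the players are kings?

3

Nkem reaches everyone (king).
Tam cannot reach Rao, Cruz in two steps.
Rao reaches everyone (king).
Lowe cannot reach Nkem, Tam, Rao, Cruz, Okoye in two steps.
Cruz reaches everyone (king).
Okoye cannot reach Cruz in two steps.
Kings: Nkem, Rao, Cruz — 3.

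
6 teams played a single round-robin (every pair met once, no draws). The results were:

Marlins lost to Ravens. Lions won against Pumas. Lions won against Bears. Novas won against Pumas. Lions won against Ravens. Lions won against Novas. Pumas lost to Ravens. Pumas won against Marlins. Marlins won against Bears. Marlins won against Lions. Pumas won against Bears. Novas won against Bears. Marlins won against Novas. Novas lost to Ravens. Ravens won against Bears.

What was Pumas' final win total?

Pumas' results: beat Marlins, Bears; lost to Novas, Lions, Ravens.
That is 2 wins.

2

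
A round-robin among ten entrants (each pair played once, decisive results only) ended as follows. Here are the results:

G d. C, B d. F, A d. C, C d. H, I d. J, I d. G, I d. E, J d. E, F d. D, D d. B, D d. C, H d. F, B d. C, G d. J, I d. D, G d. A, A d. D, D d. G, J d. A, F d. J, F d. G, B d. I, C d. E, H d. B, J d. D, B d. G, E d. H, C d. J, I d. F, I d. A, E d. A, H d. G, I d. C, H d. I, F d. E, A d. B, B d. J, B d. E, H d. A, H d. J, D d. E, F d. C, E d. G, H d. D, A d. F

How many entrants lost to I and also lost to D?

I beat: A, C, D, E, F, G, J.
D beat: B, C, E, G.
Both beat: C, E, G — 3.

3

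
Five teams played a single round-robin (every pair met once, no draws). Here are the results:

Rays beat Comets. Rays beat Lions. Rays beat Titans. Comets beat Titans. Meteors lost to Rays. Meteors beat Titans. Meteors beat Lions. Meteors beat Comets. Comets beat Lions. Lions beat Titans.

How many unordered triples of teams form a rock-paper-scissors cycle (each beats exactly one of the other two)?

Of the C(5,3) = 10 triples, the cyclic ones are: none.
That is 0.

0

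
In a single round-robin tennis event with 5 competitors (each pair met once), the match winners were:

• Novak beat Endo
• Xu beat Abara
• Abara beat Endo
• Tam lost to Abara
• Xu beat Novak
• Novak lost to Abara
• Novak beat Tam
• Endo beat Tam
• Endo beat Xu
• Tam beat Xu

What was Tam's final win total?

Tam's results: beat Xu; lost to Abara, Endo, Novak.
That is 1 win.

1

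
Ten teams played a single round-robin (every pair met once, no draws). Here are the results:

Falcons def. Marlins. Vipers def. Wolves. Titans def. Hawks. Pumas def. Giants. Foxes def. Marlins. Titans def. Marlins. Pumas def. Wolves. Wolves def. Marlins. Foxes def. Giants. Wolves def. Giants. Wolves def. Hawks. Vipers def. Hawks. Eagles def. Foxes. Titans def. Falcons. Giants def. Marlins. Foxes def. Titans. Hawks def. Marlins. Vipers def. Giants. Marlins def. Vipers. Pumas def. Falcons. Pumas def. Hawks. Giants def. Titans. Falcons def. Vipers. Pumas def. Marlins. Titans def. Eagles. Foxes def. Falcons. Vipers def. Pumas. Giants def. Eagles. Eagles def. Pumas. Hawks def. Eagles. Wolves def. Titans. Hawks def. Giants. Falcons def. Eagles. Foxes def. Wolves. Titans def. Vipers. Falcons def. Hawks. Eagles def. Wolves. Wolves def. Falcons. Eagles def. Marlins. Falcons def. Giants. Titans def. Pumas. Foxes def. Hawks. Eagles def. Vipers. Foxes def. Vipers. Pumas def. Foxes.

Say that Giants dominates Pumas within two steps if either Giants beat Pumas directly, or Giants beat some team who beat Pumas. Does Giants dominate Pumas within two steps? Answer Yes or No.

Yes

Giants did not beat Pumas directly.
Giants beat Marlins, Titans, Eagles. Of those, Titans beat Pumas.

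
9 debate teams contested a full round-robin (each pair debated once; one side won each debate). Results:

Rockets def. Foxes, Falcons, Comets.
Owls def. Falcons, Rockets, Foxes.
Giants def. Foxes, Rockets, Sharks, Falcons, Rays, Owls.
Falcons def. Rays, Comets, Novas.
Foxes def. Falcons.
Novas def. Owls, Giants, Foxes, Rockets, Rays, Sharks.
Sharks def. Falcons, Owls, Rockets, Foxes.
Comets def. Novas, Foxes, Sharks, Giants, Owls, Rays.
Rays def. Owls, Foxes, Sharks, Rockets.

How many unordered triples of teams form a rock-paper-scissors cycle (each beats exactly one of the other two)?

Win totals: Owls 3, Sharks 4, Novas 6, Rays 4, Giants 6, Falcons 3, Comets 6, Foxes 1, Rockets 3.
A team with w wins dominates both others in C(w,2) triples; summing gives 3 + 6 + 15 + 6 + 15 + 3 + 15 + 0 + 3 = 66 transitive triples.
Total triples C(9,3) = 84, so cyclic triples = 84 − 66 = 18.

18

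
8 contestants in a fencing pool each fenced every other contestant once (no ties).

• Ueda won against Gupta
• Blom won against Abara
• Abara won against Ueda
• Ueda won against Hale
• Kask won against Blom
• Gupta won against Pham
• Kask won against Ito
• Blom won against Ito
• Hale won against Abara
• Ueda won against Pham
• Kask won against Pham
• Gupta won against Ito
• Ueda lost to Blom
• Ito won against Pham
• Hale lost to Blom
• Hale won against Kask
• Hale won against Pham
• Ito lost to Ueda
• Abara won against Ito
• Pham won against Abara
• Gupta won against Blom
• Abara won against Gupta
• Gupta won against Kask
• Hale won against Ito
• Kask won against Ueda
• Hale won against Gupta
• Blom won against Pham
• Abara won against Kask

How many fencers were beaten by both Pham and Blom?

1

Pham beat: Abara.
Blom beat: Abara, Pham, Ito, Ueda, Hale.
Both beat: Abara — 1.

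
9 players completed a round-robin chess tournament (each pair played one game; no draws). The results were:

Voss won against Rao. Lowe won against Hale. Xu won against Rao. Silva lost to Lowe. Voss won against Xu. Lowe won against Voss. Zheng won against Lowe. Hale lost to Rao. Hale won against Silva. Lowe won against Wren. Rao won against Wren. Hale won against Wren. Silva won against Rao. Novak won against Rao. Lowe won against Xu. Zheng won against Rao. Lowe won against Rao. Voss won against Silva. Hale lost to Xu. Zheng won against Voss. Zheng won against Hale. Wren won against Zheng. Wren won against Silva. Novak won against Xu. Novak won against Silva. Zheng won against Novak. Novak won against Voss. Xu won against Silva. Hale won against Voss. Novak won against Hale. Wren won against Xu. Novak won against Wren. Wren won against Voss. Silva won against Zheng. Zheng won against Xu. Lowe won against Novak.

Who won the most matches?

Win totals: Novak 6, Zheng 6, Wren 4, Silva 2, Xu 3, Voss 3, Hale 3, Lowe 7, Rao 2.
Lowe leads with 7 wins (next highest: 6).

Lowe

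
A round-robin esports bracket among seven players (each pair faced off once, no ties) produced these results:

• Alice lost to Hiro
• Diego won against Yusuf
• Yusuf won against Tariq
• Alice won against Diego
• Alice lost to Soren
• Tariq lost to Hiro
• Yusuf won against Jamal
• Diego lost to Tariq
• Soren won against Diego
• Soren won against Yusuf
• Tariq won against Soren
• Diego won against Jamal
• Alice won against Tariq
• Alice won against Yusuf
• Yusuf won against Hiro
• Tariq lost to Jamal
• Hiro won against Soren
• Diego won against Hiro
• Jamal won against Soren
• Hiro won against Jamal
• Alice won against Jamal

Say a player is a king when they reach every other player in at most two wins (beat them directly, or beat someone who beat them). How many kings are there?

6

Yusuf reaches everyone (king).
Diego reaches everyone (king).
Hiro reaches everyone (king).
Soren reaches everyone (king).
Tariq reaches everyone (king).
Jamal cannot reach Hiro in two steps.
Alice reaches everyone (king).
Kings: Yusuf, Diego, Hiro, Soren, Tariq, Alice — 6.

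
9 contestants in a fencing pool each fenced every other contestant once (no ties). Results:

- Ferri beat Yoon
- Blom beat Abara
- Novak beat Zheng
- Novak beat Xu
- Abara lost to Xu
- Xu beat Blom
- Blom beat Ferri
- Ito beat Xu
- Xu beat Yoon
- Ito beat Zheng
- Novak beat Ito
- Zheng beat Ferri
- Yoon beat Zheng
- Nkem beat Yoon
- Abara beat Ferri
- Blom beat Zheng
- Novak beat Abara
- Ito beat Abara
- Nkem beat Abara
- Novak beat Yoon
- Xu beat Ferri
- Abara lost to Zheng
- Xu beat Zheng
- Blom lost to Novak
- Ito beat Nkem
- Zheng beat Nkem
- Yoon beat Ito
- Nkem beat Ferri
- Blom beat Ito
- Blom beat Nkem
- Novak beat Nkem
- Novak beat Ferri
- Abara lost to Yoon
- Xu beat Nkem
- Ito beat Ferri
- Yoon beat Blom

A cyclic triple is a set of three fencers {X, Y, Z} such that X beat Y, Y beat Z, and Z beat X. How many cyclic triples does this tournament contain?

9

Win totals: Xu 6, Novak 8, Blom 5, Nkem 3, Zheng 3, Abara 1, Ferri 1, Ito 5, Yoon 4.
A fencer with w wins dominates both others in C(w,2) triples; summing gives 15 + 28 + 10 + 3 + 3 + 0 + 0 + 10 + 6 = 75 transitive triples.
Total triples C(9,3) = 84, so cyclic triples = 84 − 75 = 9.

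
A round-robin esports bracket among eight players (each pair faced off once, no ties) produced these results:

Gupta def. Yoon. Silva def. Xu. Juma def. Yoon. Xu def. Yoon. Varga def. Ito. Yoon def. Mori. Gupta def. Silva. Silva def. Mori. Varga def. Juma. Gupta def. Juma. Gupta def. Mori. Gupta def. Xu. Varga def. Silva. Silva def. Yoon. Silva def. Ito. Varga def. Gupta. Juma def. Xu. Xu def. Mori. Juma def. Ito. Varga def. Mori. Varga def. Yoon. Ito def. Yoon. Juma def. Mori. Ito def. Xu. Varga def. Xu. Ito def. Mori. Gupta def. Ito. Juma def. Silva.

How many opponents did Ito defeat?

3

Ito's results: beat Xu, Yoon, Mori; lost to Varga, Silva, Juma, Gupta.
That is 3 wins.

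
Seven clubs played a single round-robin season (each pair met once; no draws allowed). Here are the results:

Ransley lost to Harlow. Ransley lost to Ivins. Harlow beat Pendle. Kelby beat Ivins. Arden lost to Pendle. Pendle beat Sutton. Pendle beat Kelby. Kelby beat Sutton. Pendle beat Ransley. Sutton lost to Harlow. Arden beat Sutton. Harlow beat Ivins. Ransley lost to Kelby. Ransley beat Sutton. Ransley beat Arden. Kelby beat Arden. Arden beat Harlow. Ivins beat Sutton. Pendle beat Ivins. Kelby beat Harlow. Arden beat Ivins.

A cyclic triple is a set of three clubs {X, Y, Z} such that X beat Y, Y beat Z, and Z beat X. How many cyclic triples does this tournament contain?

Win totals: Sutton 0, Harlow 4, Ivins 2, Ransley 2, Arden 3, Kelby 5, Pendle 5.
A club with w wins dominates both others in C(w,2) triples; summing gives 0 + 6 + 1 + 1 + 3 + 10 + 10 = 31 transitive triples.
Total triples C(7,3) = 35, so cyclic triples = 35 − 31 = 4.

4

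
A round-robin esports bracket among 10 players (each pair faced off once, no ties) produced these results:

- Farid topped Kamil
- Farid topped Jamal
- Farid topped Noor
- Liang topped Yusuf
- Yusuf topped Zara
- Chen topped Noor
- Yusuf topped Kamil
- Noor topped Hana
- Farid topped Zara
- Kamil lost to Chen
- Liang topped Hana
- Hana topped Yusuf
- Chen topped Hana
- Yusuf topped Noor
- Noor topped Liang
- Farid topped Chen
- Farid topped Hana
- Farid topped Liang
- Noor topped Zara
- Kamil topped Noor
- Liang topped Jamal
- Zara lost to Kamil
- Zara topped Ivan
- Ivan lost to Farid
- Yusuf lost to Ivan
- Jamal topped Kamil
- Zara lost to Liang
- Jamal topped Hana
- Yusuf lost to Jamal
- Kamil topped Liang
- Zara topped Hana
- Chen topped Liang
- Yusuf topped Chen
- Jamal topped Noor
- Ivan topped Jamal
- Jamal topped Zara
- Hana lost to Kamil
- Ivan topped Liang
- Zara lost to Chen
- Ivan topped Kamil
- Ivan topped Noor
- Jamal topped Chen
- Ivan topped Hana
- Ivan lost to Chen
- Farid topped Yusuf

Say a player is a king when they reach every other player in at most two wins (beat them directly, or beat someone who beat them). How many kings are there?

1

Jamal cannot reach Farid in two steps.
Hana cannot reach Jamal, Farid, Liang, Ivan in two steps.
Yusuf cannot reach Jamal, Farid in two steps.
Noor cannot reach Chen, Farid, Kamil in two steps.
Chen cannot reach Farid in two steps.
Farid reaches everyone (king).
Kamil cannot reach Chen, Farid in two steps.
Zara cannot reach Chen, Farid in two steps.
Liang cannot reach Farid in two steps.
Ivan cannot reach Farid in two steps.
Kings: Farid — 1.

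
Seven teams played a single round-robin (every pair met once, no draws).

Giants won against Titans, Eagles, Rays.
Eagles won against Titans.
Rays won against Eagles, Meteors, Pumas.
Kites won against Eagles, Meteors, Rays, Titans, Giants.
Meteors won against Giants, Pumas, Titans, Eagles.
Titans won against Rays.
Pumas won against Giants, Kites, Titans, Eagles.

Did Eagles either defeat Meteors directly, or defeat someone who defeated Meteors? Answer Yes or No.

No

Eagles did not beat Meteors directly.
Eagles beat Titans, but each of them lost to Meteors. No two-step path.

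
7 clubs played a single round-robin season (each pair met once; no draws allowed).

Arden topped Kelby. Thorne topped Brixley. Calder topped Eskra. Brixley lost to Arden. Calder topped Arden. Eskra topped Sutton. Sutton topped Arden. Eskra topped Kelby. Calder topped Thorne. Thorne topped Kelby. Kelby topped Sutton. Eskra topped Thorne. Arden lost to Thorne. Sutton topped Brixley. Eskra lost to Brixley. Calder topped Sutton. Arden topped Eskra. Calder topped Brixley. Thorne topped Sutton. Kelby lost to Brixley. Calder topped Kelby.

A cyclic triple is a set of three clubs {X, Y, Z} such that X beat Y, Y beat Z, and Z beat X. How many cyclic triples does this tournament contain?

6

Win totals: Kelby 1, Sutton 2, Brixley 2, Thorne 4, Calder 6, Arden 3, Eskra 3.
A club with w wins dominates both others in C(w,2) triples; summing gives 0 + 1 + 1 + 6 + 15 + 3 + 3 = 29 transitive triples.
Total triples C(7,3) = 35, so cyclic triples = 35 − 29 = 6.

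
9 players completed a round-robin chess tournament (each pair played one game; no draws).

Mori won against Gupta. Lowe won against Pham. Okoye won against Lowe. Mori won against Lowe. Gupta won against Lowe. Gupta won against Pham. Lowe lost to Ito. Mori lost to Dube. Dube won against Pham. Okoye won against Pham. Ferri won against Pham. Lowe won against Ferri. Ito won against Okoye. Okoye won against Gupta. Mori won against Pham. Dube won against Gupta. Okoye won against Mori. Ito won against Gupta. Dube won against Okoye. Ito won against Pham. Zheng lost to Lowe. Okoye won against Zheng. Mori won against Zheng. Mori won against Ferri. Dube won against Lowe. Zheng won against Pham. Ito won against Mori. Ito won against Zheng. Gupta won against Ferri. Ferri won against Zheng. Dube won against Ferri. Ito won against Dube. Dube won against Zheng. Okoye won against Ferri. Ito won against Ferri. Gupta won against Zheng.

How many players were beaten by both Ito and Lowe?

3

Ito beat: Zheng, Gupta, Lowe, Dube, Mori, Okoye, Pham, Ferri.
Lowe beat: Zheng, Pham, Ferri.
Both beat: Zheng, Pham, Ferri — 3.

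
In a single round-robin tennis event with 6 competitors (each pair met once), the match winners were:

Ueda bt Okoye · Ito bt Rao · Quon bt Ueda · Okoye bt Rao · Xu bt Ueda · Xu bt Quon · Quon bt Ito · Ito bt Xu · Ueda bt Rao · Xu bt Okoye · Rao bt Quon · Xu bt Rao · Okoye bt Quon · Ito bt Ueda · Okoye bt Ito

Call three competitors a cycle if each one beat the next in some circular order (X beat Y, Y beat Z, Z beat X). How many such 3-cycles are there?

6

Of the C(6,3) = 20 triples, the cyclic ones are: {Xu, Okoye, Ito}; {Xu, Quon, Ito}; {Okoye, Quon, Ueda}; {Okoye, Ueda, Ito}; {Quon, Ueda, Rao}; {Quon, Rao, Ito}.
That is 6.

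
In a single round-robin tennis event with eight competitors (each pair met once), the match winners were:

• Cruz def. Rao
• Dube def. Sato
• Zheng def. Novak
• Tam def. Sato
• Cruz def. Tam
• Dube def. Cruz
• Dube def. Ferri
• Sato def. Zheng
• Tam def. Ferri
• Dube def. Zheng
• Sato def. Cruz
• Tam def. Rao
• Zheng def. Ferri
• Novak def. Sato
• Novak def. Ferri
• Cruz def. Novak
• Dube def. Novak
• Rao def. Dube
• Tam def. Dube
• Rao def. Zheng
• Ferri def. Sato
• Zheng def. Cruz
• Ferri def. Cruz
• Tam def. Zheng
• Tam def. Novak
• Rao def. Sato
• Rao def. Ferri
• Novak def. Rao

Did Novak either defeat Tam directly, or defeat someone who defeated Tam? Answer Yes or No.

Novak did not beat Tam directly.
Novak beat Sato, Rao, Ferri, but each of them lost to Tam. No two-step path.

No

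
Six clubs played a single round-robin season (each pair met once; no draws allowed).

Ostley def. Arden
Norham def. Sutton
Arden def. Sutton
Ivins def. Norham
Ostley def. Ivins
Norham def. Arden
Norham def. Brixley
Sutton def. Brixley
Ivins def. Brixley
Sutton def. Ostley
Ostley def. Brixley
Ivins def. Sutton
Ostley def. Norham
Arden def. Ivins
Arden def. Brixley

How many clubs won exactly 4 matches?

1

Win totals: Sutton 2, Norham 3, Brixley 0, Ostley 4, Arden 3, Ivins 3.
Exactly 4: Ostley — 1 club.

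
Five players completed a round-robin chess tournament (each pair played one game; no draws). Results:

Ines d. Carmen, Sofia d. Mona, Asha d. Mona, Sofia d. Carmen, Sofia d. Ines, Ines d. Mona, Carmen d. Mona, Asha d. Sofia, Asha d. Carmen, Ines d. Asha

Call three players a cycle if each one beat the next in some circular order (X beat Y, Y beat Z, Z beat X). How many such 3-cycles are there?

Win totals: Asha 3, Carmen 1, Ines 3, Sofia 3, Mona 0.
A player with w wins dominates both others in C(w,2) triples; summing gives 3 + 0 + 3 + 3 + 0 = 9 transitive triples.
Total triples C(5,3) = 10, so cyclic triples = 10 − 9 = 1.

1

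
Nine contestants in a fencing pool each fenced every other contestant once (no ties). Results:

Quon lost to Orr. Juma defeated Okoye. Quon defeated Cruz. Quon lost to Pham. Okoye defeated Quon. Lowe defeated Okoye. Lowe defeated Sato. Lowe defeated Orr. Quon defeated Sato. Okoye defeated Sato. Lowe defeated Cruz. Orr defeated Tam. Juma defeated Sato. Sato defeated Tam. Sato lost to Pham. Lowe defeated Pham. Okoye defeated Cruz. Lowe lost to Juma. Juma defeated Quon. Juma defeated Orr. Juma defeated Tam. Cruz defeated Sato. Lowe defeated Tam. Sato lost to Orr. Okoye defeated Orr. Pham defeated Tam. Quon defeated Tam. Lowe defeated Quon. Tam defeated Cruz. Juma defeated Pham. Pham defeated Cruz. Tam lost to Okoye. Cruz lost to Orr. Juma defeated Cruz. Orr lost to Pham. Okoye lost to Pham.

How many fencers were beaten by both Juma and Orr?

4

Juma beat: Okoye, Lowe, Pham, Sato, Tam, Quon, Orr, Cruz.
Orr beat: Sato, Tam, Quon, Cruz.
Both beat: Sato, Tam, Quon, Cruz — 4.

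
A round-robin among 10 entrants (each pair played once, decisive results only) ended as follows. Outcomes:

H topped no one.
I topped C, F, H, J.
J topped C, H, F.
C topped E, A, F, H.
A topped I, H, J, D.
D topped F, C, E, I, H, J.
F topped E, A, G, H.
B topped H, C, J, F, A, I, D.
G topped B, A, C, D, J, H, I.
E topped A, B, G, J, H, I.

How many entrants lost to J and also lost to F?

J beat: C, F, H.
F beat: A, E, G, H.
Both beat: H — 1.

1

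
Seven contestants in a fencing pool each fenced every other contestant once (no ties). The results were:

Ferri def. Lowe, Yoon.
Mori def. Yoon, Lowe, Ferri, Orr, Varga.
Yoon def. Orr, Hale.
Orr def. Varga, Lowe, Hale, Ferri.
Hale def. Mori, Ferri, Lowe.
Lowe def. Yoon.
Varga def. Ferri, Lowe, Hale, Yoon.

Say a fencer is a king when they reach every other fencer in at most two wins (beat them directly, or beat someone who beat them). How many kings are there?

Ferri cannot reach Varga, Mori in two steps.
Lowe cannot reach Ferri, Varga, Mori in two steps.
Orr reaches everyone (king).
Varga reaches everyone (king).
Mori reaches everyone (king).
Yoon reaches everyone (king).
Hale reaches everyone (king).
Kings: Orr, Varga, Mori, Yoon, Hale — 5.

5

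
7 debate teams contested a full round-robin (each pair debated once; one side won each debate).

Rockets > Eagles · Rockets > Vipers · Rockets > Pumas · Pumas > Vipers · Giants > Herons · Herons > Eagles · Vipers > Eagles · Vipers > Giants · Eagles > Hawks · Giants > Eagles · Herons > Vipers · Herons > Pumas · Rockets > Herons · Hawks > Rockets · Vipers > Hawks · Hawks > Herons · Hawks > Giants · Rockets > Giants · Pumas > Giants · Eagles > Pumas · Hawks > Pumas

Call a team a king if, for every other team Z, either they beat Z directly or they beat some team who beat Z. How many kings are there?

Eagles reaches everyone (king).
Rockets reaches everyone (king).
Herons cannot reach Rockets in two steps.
Giants cannot reach Rockets in two steps.
Hawks reaches everyone (king).
Pumas cannot reach Rockets in two steps.
Vipers reaches everyone (king).
Kings: Eagles, Rockets, Hawks, Vipers — 4.

4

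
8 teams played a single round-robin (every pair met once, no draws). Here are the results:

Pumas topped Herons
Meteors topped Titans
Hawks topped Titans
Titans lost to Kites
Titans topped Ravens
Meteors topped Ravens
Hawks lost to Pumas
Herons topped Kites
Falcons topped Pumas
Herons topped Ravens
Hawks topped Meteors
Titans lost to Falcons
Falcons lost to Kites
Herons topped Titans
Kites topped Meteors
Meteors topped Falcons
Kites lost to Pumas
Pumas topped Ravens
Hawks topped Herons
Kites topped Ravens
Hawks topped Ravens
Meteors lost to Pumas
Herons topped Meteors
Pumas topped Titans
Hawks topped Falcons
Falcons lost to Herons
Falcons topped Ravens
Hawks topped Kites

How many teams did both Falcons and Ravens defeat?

Falcons beat: Pumas, Ravens, Titans.
Ravens beat: no one.
No one was beaten by both.

0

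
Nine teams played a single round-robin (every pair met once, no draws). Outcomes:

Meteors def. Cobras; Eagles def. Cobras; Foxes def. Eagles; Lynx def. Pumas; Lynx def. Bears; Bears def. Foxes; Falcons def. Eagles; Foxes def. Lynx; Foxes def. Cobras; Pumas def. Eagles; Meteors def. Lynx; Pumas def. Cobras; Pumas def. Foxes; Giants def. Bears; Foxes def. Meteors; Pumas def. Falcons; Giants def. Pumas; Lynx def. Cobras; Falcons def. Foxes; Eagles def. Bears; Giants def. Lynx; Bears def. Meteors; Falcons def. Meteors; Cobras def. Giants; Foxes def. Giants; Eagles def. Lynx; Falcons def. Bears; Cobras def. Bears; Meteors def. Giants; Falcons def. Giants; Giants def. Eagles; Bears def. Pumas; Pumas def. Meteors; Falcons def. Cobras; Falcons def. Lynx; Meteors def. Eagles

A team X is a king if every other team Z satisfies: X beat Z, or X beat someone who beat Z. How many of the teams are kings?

Foxes cannot reach Falcons in two steps.
Cobras cannot reach Falcons in two steps.
Falcons reaches everyone (king).
Pumas reaches everyone (king).
Meteors cannot reach Foxes, Falcons in two steps.
Eagles cannot reach Falcons in two steps.
Giants reaches everyone (king).
Bears reaches everyone (king).
Lynx reaches everyone (king).
Kings: Falcons, Pumas, Giants, Bears, Lynx — 5.

5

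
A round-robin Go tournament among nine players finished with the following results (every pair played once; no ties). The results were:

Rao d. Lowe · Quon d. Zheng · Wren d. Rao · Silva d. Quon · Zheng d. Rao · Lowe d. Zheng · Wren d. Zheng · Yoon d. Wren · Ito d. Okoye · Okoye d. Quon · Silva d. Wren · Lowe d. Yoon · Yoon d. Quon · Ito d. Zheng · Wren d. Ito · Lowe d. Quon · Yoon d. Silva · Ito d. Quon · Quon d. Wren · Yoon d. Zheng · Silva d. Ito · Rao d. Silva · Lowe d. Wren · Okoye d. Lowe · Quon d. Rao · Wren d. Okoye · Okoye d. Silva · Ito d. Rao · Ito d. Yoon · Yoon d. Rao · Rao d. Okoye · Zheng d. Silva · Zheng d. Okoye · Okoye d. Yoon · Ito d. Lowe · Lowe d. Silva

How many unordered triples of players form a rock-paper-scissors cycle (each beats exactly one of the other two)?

Win totals: Rao 3, Okoye 4, Lowe 5, Wren 4, Yoon 5, Quon 3, Zheng 3, Silva 3, Ito 6.
A player with w wins dominates both others in C(w,2) triples; summing gives 3 + 6 + 10 + 6 + 10 + 3 + 3 + 3 + 15 = 59 transitive triples.
Total triples C(9,3) = 84, so cyclic triples = 84 − 59 = 25.

25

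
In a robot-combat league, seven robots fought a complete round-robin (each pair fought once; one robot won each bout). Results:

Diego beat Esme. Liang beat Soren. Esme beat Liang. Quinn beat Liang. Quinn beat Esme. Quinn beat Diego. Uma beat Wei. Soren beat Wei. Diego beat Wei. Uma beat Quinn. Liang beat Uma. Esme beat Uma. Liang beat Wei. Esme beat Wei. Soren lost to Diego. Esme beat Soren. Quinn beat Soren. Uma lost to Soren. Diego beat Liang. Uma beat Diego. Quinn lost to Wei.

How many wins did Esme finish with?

Esme's results: beat Liang, Wei, Uma, Soren; lost to Quinn, Diego.
That is 4 wins.

4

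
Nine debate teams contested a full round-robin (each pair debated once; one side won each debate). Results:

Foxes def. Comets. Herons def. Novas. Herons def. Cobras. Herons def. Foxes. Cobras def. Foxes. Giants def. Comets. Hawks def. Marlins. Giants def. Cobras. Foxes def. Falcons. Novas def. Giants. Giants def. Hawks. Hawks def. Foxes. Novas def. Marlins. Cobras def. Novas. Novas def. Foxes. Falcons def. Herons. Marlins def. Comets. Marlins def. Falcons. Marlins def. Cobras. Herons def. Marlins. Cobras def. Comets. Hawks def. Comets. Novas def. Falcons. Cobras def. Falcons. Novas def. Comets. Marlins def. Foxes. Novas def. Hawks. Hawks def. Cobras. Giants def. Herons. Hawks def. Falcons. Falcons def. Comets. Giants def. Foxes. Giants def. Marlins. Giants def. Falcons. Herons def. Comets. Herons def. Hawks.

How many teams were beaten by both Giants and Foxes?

Giants beat: Hawks, Foxes, Herons, Cobras, Comets, Falcons, Marlins.
Foxes beat: Comets, Falcons.
Both beat: Comets, Falcons — 2.

2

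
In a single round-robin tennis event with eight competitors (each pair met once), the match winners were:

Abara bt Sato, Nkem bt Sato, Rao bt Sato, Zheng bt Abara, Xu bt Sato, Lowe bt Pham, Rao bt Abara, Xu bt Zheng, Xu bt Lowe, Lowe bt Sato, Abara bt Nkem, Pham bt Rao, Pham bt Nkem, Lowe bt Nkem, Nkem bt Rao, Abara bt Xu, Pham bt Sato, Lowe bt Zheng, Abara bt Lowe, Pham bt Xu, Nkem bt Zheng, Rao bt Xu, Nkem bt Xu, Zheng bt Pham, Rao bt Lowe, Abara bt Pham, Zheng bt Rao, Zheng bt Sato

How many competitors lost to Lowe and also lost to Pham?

2

Lowe beat: Zheng, Pham, Nkem, Sato.
Pham beat: Rao, Nkem, Sato, Xu.
Both beat: Nkem, Sato — 2.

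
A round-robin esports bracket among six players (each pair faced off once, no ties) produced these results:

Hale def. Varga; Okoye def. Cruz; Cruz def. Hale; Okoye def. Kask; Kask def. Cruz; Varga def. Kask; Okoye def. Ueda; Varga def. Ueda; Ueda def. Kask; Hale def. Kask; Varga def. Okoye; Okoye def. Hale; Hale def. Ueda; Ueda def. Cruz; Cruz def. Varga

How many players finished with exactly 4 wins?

1

Win totals: Okoye 4, Hale 3, Varga 3, Kask 1, Cruz 2, Ueda 2.
Exactly 4: Okoye — 1 player.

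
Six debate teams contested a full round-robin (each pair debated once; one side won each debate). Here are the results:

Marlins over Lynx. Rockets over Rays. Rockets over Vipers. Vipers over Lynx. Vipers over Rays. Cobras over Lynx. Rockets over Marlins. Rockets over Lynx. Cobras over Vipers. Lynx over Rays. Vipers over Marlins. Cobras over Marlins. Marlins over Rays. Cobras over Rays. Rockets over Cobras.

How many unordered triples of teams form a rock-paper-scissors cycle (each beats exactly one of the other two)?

Win totals: Marlins 2, Lynx 1, Cobras 4, Rays 0, Rockets 5, Vipers 3.
A team with w wins dominates both others in C(w,2) triples; summing gives 1 + 0 + 6 + 0 + 10 + 3 = 20 transitive triples.
Total triples C(6,3) = 20, so cyclic triples = 20 − 20 = 0.

0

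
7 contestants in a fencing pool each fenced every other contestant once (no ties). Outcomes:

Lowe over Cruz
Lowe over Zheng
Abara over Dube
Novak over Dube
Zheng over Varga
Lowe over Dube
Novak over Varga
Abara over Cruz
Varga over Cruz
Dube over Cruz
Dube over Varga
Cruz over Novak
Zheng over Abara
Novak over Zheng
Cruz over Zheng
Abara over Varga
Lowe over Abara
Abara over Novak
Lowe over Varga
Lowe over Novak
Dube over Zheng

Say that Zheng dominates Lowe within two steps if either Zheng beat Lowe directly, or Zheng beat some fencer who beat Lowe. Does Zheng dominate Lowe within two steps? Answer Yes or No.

No

Zheng did not beat Lowe directly.
Zheng beat Abara, Varga, but each of them lost to Lowe. No two-step path.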